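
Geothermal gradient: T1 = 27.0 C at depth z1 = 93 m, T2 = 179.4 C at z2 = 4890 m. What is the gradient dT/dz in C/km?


dT = 179.4 - 27.0 = 152.4 C
dz = 4890 - 93 = 4797 m
gradient = dT/dz * 1000 = 152.4/4797 * 1000 = 31.7699 C/km

31.7699


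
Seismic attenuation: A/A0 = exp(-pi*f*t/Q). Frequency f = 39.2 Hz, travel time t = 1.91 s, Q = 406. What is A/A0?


pi*f*t/Q = pi*39.2*1.91/406 = 0.579353
A/A0 = exp(-0.579353) = 0.560261

0.560261


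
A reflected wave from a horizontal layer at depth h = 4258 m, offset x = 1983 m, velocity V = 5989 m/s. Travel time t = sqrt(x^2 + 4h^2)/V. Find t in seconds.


x^2 + 4h^2 = 1983^2 + 4*4258^2 = 3932289 + 72522256 = 76454545
sqrt(76454545) = 8743.829
t = 8743.829 / 5989 = 1.46 s

1.46


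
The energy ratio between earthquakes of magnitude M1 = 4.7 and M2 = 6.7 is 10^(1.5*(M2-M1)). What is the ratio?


M2 - M1 = 6.7 - 4.7 = 2.0
1.5 * 2.0 = 3.0
ratio = 10^3.0 = 1000.0

1000.0


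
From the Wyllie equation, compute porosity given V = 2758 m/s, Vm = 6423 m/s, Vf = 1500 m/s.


1/V - 1/Vm = 1/2758 - 1/6423 = 0.00020689
1/Vf - 1/Vm = 1/1500 - 1/6423 = 0.00051098
phi = 0.00020689 / 0.00051098 = 0.4049

0.4049


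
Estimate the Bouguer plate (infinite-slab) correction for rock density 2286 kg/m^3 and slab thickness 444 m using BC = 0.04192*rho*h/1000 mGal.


BC = 0.04192 * rho * h / 1000
= 0.04192 * 2286 * 444 / 1000
= 42.5481 mGal

42.5481


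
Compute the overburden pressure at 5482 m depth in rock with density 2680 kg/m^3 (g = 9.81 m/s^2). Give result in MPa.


P = rho * g * z / 1e6
= 2680 * 9.81 * 5482 / 1e6
= 144126165.6 / 1e6
= 144.1262 MPa

144.1262


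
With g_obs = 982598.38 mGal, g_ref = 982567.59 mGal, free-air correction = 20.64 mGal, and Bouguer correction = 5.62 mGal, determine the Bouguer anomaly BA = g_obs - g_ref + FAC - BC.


BA = g_obs - g_ref + FAC - BC
= 982598.38 - 982567.59 + 20.64 - 5.62
= 45.81 mGal

45.81


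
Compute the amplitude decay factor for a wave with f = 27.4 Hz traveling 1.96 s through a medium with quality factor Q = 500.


pi*f*t/Q = pi*27.4*1.96/500 = 0.337432
A/A0 = exp(-0.337432) = 0.7136

0.7136


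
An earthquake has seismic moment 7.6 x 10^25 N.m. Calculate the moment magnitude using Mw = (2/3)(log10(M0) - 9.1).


log10(M0) = log10(7.6 x 10^25) = 25.8808
Mw = 2/3 * (25.8808 - 9.1)
= 2/3 * 16.7808
= 11.19

11.19


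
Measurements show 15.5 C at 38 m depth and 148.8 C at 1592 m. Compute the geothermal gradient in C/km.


dT = 148.8 - 15.5 = 133.3 C
dz = 1592 - 38 = 1554 m
gradient = dT/dz * 1000 = 133.3/1554 * 1000 = 85.7786 C/km

85.7786


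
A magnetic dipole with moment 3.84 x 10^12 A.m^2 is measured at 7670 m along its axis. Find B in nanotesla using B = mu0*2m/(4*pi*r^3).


m = 3.84 x 10^12 = 3840000000000 A.m^2
2m = 7680000000000 A.m^2
r^3 = 7670^3 = 451217663000
B = (4pi*10^-7) * 7680000000000 / (4*pi * 451217663000) * 1e9
= 9650972.631828 / 5670168381003.02 * 1e9
= 1702.061 nT

1702.061


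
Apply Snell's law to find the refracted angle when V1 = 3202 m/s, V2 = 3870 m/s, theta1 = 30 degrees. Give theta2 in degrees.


sin(theta1) = sin(30 deg) = 0.5
sin(theta2) = V2/V1 * sin(theta1) = 3870/3202 * 0.5 = 0.60431
theta2 = arcsin(0.60431) = 37.1792 degrees

37.1792


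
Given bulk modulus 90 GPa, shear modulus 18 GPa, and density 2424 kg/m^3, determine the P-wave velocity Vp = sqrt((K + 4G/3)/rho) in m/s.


First compute the effective modulus:
K + 4G/3 = 90e9 + 4*18e9/3 = 114000000000.0 Pa
Then divide by density:
114000000000.0 / 2424 = 47029702.9703 Pa/(kg/m^3)
Take the square root:
Vp = sqrt(47029702.9703) = 6857.82 m/s

6857.82


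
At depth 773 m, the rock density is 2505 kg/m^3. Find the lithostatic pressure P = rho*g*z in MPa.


P = rho * g * z / 1e6
= 2505 * 9.81 * 773 / 1e6
= 18995740.65 / 1e6
= 18.9957 MPa

18.9957


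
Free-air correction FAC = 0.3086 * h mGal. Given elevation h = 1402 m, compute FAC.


FAC = 0.3086 * h
= 0.3086 * 1402
= 432.6572 mGal

432.6572


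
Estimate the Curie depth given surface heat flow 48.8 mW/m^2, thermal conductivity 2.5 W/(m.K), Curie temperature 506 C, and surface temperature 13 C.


T_Curie - T_surf = 506 - 13 = 493 C
Convert q to W/m^2: 48.8 mW/m^2 = 0.0488 W/m^2
d = 493 * 2.5 / 0.0488 = 25256.15 m

25256.15


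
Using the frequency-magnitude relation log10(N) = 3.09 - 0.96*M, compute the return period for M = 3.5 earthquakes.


log10(N) = 3.09 - 0.96*3.5 = -0.27
N = 10^-0.27 = 0.537032
T = 1/N = 1/0.537032 = 1.8621 years

1.8621


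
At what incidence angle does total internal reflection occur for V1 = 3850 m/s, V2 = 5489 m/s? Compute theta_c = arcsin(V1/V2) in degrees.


V1/V2 = 3850/5489 = 0.701403
theta_c = arcsin(0.701403) = 44.5397 degrees

44.5397


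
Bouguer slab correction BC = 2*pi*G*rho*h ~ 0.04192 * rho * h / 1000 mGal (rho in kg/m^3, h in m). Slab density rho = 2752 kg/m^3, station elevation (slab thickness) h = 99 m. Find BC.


BC = 0.04192 * rho * h / 1000
= 0.04192 * 2752 * 99 / 1000
= 11.421 mGal

11.421


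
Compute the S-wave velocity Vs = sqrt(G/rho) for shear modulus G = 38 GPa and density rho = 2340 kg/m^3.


Convert G to Pa: G = 38e9 Pa
Compute G/rho = 38e9 / 2340 = 16239316.2393
Vs = sqrt(16239316.2393) = 4029.8 m/s

4029.8


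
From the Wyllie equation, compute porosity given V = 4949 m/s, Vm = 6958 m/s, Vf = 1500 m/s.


1/V - 1/Vm = 1/4949 - 1/6958 = 5.834e-05
1/Vf - 1/Vm = 1/1500 - 1/6958 = 0.00052295
phi = 5.834e-05 / 0.00052295 = 0.1116

0.1116


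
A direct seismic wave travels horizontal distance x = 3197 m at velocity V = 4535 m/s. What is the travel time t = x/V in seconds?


t = x / V
= 3197 / 4535
= 0.705 s

0.705


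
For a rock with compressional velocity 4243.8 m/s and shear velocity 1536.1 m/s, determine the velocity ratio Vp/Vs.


Vp/Vs = 4243.8 / 1536.1
= 2.7627

2.7627


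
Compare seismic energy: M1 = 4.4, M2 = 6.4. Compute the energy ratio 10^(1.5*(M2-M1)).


M2 - M1 = 6.4 - 4.4 = 2.0
1.5 * 2.0 = 3.0
ratio = 10^3.0 = 1000.0

1000.0


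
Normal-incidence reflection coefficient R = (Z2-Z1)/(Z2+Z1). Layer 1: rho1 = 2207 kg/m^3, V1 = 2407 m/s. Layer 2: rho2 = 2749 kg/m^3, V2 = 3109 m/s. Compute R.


Z1 = 2207 * 2407 = 5312249
Z2 = 2749 * 3109 = 8546641
R = (8546641 - 5312249) / (8546641 + 5312249) = 3234392 / 13858890 = 0.2334

0.2334


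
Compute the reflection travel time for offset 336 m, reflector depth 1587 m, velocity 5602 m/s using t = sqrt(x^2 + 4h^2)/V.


x^2 + 4h^2 = 336^2 + 4*1587^2 = 112896 + 10074276 = 10187172
sqrt(10187172) = 3191.735
t = 3191.735 / 5602 = 0.5697 s

0.5697


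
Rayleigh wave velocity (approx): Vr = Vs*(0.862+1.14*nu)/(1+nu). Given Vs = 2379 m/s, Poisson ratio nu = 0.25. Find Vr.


Numerator factor = 0.862 + 1.14*0.25 = 1.147
Denominator = 1 + 0.25 = 1.25
Vr = 2379 * 1.147 / 1.25 = 2182.97 m/s

2182.97


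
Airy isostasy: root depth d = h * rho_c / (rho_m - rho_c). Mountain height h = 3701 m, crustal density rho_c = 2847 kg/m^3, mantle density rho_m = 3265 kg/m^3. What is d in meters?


rho_m - rho_c = 3265 - 2847 = 418
d = 3701 * 2847 / 418
= 10536747 / 418
= 25207.53 m

25207.53


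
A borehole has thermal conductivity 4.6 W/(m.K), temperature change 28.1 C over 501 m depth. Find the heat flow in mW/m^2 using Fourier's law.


q = k * dT / dz * 1000
= 4.6 * 28.1 / 501 * 1000
= 0.258004 * 1000
= 258.004 mW/m^2

258.004


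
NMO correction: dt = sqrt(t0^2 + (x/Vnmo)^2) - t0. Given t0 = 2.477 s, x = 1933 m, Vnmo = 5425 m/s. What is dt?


x/Vnmo = 1933/5425 = 0.356313
(x/Vnmo)^2 = 0.126959
t0^2 = 6.135529
sqrt(6.135529 + 0.126959) = 2.502496
dt = 2.502496 - 2.477 = 0.025496

0.025496


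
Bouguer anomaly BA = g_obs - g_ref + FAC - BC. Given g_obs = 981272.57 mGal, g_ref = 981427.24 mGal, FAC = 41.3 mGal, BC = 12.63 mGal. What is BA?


BA = g_obs - g_ref + FAC - BC
= 981272.57 - 981427.24 + 41.3 - 12.63
= -126.0 mGal

-126.0


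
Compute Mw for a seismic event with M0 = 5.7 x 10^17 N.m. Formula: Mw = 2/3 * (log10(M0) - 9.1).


log10(M0) = log10(5.7 x 10^17) = 17.7559
Mw = 2/3 * (17.7559 - 9.1)
= 2/3 * 8.6559
= 5.77

5.77


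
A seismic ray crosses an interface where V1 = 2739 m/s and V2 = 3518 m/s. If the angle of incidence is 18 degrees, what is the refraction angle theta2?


sin(theta1) = sin(18 deg) = 0.309017
sin(theta2) = V2/V1 * sin(theta1) = 3518/2739 * 0.309017 = 0.396905
theta2 = arcsin(0.396905) = 23.3848 degrees

23.3848


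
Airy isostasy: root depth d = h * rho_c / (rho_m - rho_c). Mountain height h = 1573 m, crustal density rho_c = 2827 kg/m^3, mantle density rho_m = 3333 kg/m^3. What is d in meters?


rho_m - rho_c = 3333 - 2827 = 506
d = 1573 * 2827 / 506
= 4446871 / 506
= 8788.28 m

8788.28


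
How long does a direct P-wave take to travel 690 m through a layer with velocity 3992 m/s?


t = x / V
= 690 / 3992
= 0.1728 s

0.1728


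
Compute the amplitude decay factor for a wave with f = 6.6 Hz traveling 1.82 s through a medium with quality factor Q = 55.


pi*f*t/Q = pi*6.6*1.82/55 = 0.686124
A/A0 = exp(-0.686124) = 0.503524

0.503524


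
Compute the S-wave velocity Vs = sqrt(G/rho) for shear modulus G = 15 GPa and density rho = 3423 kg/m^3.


Convert G to Pa: G = 15e9 Pa
Compute G/rho = 15e9 / 3423 = 4382120.9465
Vs = sqrt(4382120.9465) = 2093.35 m/s

2093.35


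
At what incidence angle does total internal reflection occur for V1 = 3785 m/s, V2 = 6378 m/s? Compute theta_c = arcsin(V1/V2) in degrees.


V1/V2 = 3785/6378 = 0.593446
theta_c = arcsin(0.593446) = 36.4019 degrees

36.4019


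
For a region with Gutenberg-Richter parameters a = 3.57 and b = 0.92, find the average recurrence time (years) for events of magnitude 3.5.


log10(N) = 3.57 - 0.92*3.5 = 0.35
N = 10^0.35 = 2.238721
T = 1/N = 1/2.238721 = 0.4467 years

0.4467


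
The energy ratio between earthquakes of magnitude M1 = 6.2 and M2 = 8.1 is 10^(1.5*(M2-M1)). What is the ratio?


M2 - M1 = 8.1 - 6.2 = 1.9
1.5 * 1.9 = 2.85
ratio = 10^2.85 = 707.95

707.95


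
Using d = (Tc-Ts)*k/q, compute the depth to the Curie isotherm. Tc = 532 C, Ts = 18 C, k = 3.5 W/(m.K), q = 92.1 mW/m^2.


T_Curie - T_surf = 532 - 18 = 514 C
Convert q to W/m^2: 92.1 mW/m^2 = 0.0921 W/m^2
d = 514 * 3.5 / 0.0921 = 19533.12 m

19533.12


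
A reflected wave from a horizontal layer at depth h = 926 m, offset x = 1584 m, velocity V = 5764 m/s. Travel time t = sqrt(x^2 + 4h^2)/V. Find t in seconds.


x^2 + 4h^2 = 1584^2 + 4*926^2 = 2509056 + 3429904 = 5938960
sqrt(5938960) = 2436.9982
t = 2436.9982 / 5764 = 0.4228 s

0.4228


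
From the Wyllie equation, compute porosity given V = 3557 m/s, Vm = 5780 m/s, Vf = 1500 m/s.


1/V - 1/Vm = 1/3557 - 1/5780 = 0.00010813
1/Vf - 1/Vm = 1/1500 - 1/5780 = 0.00049366
phi = 0.00010813 / 0.00049366 = 0.219

0.219


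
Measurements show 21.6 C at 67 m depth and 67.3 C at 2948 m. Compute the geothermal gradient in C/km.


dT = 67.3 - 21.6 = 45.7 C
dz = 2948 - 67 = 2881 m
gradient = dT/dz * 1000 = 45.7/2881 * 1000 = 15.8625 C/km

15.8625


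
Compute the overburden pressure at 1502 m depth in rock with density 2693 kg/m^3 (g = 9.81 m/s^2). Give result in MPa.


P = rho * g * z / 1e6
= 2693 * 9.81 * 1502 / 1e6
= 39680331.66 / 1e6
= 39.6803 MPa

39.6803


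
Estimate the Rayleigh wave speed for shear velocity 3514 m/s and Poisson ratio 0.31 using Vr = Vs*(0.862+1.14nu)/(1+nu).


Numerator factor = 0.862 + 1.14*0.31 = 1.2154
Denominator = 1 + 0.31 = 1.31
Vr = 3514 * 1.2154 / 1.31 = 3260.24 m/s

3260.24


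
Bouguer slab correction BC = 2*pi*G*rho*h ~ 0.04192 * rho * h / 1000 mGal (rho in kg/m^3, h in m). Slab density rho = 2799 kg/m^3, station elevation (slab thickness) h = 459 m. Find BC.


BC = 0.04192 * rho * h / 1000
= 0.04192 * 2799 * 459 / 1000
= 53.8563 mGal

53.8563


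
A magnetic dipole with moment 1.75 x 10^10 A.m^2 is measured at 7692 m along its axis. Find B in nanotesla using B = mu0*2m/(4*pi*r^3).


m = 1.75 x 10^10 = 17500000000 A.m^2
2m = 35000000000 A.m^2
r^3 = 7692^3 = 455111517888
B = (4pi*10^-7) * 35000000000 / (4*pi * 455111517888) * 1e9
= 43982.29715 / 5719100004644.16 * 1e9
= 7.6904 nT

7.6904


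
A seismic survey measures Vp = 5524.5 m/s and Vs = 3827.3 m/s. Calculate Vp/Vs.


Vp/Vs = 5524.5 / 3827.3
= 1.4434

1.4434


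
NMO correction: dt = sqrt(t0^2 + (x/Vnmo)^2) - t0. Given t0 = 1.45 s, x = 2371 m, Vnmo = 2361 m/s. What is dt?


x/Vnmo = 2371/2361 = 1.004235
(x/Vnmo)^2 = 1.008489
t0^2 = 2.1025
sqrt(2.1025 + 1.008489) = 1.7638
dt = 1.7638 - 1.45 = 0.3138

0.3138


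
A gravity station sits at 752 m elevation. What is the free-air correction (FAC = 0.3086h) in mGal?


FAC = 0.3086 * h
= 0.3086 * 752
= 232.0672 mGal

232.0672


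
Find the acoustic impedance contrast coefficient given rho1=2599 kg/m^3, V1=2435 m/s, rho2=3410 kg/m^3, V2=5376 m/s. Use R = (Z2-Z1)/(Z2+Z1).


Z1 = 2599 * 2435 = 6328565
Z2 = 3410 * 5376 = 18332160
R = (18332160 - 6328565) / (18332160 + 6328565) = 12003595 / 24660725 = 0.4867

0.4867


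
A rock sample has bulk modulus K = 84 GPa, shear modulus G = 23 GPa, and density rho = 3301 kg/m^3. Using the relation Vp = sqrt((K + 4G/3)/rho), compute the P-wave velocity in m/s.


First compute the effective modulus:
K + 4G/3 = 84e9 + 4*23e9/3 = 114666666666.67 Pa
Then divide by density:
114666666666.67 / 3301 = 34736948.3995 Pa/(kg/m^3)
Take the square root:
Vp = sqrt(34736948.3995) = 5893.81 m/s

5893.81


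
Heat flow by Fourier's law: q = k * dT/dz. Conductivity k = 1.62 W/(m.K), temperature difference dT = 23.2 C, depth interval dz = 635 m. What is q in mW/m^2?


q = k * dT / dz * 1000
= 1.62 * 23.2 / 635 * 1000
= 0.059187 * 1000
= 59.1874 mW/m^2

59.1874


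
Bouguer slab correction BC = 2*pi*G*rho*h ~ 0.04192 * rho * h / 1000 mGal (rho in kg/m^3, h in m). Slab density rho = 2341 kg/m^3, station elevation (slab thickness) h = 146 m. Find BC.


BC = 0.04192 * rho * h / 1000
= 0.04192 * 2341 * 146 / 1000
= 14.3277 mGal

14.3277


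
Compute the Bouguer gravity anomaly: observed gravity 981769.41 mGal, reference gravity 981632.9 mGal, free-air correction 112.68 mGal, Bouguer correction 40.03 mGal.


BA = g_obs - g_ref + FAC - BC
= 981769.41 - 981632.9 + 112.68 - 40.03
= 209.16 mGal

209.16


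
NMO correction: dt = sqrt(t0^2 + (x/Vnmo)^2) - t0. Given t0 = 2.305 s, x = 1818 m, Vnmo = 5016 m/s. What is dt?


x/Vnmo = 1818/5016 = 0.36244
(x/Vnmo)^2 = 0.131363
t0^2 = 5.313025
sqrt(5.313025 + 0.131363) = 2.333321
dt = 2.333321 - 2.305 = 0.028321

0.028321


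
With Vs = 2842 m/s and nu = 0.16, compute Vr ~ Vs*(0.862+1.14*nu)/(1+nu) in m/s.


Numerator factor = 0.862 + 1.14*0.16 = 1.0444
Denominator = 1 + 0.16 = 1.16
Vr = 2842 * 1.0444 / 1.16 = 2558.78 m/s

2558.78


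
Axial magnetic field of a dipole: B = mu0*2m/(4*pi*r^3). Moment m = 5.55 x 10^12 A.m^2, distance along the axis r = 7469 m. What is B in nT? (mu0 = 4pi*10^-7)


m = 5.55 x 10^12 = 5550000000000 A.m^2
2m = 11100000000000 A.m^2
r^3 = 7469^3 = 416665342709
B = (4pi*10^-7) * 11100000000000 / (4*pi * 416665342709) * 1e9
= 13948671.381939 / 5235971118640.27 * 1e9
= 2664.0085 nT

2664.0085


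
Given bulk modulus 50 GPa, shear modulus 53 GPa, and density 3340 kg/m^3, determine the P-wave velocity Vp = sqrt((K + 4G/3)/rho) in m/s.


First compute the effective modulus:
K + 4G/3 = 50e9 + 4*53e9/3 = 120666666666.67 Pa
Then divide by density:
120666666666.67 / 3340 = 36127744.511 Pa/(kg/m^3)
Take the square root:
Vp = sqrt(36127744.511) = 6010.64 m/s

6010.64


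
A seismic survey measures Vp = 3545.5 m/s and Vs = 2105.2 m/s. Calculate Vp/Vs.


Vp/Vs = 3545.5 / 2105.2
= 1.6842

1.6842


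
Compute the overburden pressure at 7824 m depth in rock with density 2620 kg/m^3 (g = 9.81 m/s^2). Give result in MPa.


P = rho * g * z / 1e6
= 2620 * 9.81 * 7824 / 1e6
= 201094012.8 / 1e6
= 201.094 MPa

201.094


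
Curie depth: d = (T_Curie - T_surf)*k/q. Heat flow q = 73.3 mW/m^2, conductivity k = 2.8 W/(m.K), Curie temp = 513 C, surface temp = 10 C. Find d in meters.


T_Curie - T_surf = 513 - 10 = 503 C
Convert q to W/m^2: 73.3 mW/m^2 = 0.0733 W/m^2
d = 503 * 2.8 / 0.0733 = 19214.19 m

19214.19


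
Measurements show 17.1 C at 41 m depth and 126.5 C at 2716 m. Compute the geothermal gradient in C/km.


dT = 126.5 - 17.1 = 109.4 C
dz = 2716 - 41 = 2675 m
gradient = dT/dz * 1000 = 109.4/2675 * 1000 = 40.8972 C/km

40.8972


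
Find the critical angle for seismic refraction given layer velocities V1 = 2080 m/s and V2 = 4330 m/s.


V1/V2 = 2080/4330 = 0.48037
theta_c = arcsin(0.48037) = 28.7095 degrees

28.7095


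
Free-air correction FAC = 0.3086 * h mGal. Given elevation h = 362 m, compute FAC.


FAC = 0.3086 * h
= 0.3086 * 362
= 111.7132 mGal

111.7132


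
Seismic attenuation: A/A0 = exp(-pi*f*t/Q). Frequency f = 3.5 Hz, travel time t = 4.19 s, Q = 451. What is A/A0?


pi*f*t/Q = pi*3.5*4.19/451 = 0.102154
A/A0 = exp(-0.102154) = 0.90289

0.90289


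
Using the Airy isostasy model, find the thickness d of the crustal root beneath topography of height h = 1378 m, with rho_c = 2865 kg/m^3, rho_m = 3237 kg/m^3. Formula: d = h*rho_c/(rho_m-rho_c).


rho_m - rho_c = 3237 - 2865 = 372
d = 1378 * 2865 / 372
= 3947970 / 372
= 10612.82 m

10612.82


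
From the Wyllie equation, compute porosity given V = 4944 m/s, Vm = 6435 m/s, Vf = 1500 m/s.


1/V - 1/Vm = 1/4944 - 1/6435 = 4.687e-05
1/Vf - 1/Vm = 1/1500 - 1/6435 = 0.00051127
phi = 4.687e-05 / 0.00051127 = 0.0917

0.0917


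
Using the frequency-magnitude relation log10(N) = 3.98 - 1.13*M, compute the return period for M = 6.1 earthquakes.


log10(N) = 3.98 - 1.13*6.1 = -2.913
N = 10^-2.913 = 0.001222
T = 1/N = 1/0.001222 = 818.4648 years

818.4648


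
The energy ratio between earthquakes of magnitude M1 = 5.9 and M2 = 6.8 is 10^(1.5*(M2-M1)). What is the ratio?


M2 - M1 = 6.8 - 5.9 = 0.9
1.5 * 0.9 = 1.35
ratio = 10^1.35 = 22.39

22.39


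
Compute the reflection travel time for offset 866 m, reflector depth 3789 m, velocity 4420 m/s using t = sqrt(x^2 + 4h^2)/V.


x^2 + 4h^2 = 866^2 + 4*3789^2 = 749956 + 57426084 = 58176040
sqrt(58176040) = 7627.3219
t = 7627.3219 / 4420 = 1.7256 s

1.7256


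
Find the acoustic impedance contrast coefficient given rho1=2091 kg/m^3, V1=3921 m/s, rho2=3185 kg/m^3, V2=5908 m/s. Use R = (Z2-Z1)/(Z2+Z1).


Z1 = 2091 * 3921 = 8198811
Z2 = 3185 * 5908 = 18816980
R = (18816980 - 8198811) / (18816980 + 8198811) = 10618169 / 27015791 = 0.393

0.393


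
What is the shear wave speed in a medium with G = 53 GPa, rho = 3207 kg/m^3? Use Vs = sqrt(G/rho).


Convert G to Pa: G = 53e9 Pa
Compute G/rho = 53e9 / 3207 = 16526348.6124
Vs = sqrt(16526348.6124) = 4065.26 m/s

4065.26


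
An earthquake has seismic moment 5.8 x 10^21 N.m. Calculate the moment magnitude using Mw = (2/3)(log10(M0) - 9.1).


log10(M0) = log10(5.8 x 10^21) = 21.7634
Mw = 2/3 * (21.7634 - 9.1)
= 2/3 * 12.6634
= 8.44

8.44


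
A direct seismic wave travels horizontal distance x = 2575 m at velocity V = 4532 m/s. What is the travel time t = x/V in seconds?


t = x / V
= 2575 / 4532
= 0.5682 s

0.5682


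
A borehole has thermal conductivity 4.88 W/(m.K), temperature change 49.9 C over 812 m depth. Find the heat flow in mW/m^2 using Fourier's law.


q = k * dT / dz * 1000
= 4.88 * 49.9 / 812 * 1000
= 0.299892 * 1000
= 299.8916 mW/m^2

299.8916


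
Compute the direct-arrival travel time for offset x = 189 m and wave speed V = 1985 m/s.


t = x / V
= 189 / 1985
= 0.0952 s

0.0952


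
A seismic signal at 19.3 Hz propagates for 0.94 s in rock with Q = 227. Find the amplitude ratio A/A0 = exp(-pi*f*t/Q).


pi*f*t/Q = pi*19.3*0.94/227 = 0.251078
A/A0 = exp(-0.251078) = 0.777961

0.777961


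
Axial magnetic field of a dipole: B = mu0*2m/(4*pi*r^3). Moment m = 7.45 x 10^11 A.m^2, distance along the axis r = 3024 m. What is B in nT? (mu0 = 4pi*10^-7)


m = 7.45 x 10^11 = 745000000000 A.m^2
2m = 1490000000000 A.m^2
r^3 = 3024^3 = 27653197824
B = (4pi*10^-7) * 1490000000000 / (4*pi * 27653197824) * 1e9
= 1872389.22154 / 347500332528.57 * 1e9
= 5388.1653 nT

5388.1653


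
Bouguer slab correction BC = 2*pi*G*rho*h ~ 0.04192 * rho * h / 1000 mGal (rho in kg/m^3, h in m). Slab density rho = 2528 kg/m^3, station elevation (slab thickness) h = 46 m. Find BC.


BC = 0.04192 * rho * h / 1000
= 0.04192 * 2528 * 46 / 1000
= 4.8748 mGal

4.8748


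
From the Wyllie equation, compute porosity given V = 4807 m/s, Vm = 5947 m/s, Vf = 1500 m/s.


1/V - 1/Vm = 1/4807 - 1/5947 = 3.988e-05
1/Vf - 1/Vm = 1/1500 - 1/5947 = 0.00049851
phi = 3.988e-05 / 0.00049851 = 0.08

0.08


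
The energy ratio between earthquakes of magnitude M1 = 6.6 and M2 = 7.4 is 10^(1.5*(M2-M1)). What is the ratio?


M2 - M1 = 7.4 - 6.6 = 0.8
1.5 * 0.8 = 1.2
ratio = 10^1.2 = 15.85

15.85


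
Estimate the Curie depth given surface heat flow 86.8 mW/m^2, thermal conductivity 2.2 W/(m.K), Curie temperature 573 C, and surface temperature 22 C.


T_Curie - T_surf = 573 - 22 = 551 C
Convert q to W/m^2: 86.8 mW/m^2 = 0.0868 W/m^2
d = 551 * 2.2 / 0.0868 = 13965.44 m

13965.44


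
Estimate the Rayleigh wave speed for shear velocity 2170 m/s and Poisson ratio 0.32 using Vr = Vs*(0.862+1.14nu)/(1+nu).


Numerator factor = 0.862 + 1.14*0.32 = 1.2268
Denominator = 1 + 0.32 = 1.32
Vr = 2170 * 1.2268 / 1.32 = 2016.78 m/s

2016.78


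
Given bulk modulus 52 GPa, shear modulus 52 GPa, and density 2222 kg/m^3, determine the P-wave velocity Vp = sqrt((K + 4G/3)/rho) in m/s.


First compute the effective modulus:
K + 4G/3 = 52e9 + 4*52e9/3 = 121333333333.33 Pa
Then divide by density:
121333333333.33 / 2222 = 54605460.5461 Pa/(kg/m^3)
Take the square root:
Vp = sqrt(54605460.5461) = 7389.55 m/s

7389.55


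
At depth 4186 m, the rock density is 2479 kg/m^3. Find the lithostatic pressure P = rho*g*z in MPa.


P = rho * g * z / 1e6
= 2479 * 9.81 * 4186 / 1e6
= 101799292.14 / 1e6
= 101.7993 MPa

101.7993


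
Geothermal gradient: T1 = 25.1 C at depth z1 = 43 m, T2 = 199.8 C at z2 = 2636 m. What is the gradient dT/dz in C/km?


dT = 199.8 - 25.1 = 174.7 C
dz = 2636 - 43 = 2593 m
gradient = dT/dz * 1000 = 174.7/2593 * 1000 = 67.3737 C/km

67.3737


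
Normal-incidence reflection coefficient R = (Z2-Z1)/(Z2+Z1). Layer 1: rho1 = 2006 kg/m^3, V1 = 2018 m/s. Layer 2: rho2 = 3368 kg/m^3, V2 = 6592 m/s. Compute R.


Z1 = 2006 * 2018 = 4048108
Z2 = 3368 * 6592 = 22201856
R = (22201856 - 4048108) / (22201856 + 4048108) = 18153748 / 26249964 = 0.6916

0.6916


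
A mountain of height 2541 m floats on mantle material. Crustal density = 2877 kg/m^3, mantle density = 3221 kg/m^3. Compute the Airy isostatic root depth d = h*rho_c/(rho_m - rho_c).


rho_m - rho_c = 3221 - 2877 = 344
d = 2541 * 2877 / 344
= 7310457 / 344
= 21251.33 m

21251.33


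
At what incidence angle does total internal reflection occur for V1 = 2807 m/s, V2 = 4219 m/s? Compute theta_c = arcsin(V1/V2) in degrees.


V1/V2 = 2807/4219 = 0.665324
theta_c = arcsin(0.665324) = 41.7072 degrees

41.7072


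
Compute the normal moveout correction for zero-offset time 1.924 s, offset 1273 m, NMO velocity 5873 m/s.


x/Vnmo = 1273/5873 = 0.216755
(x/Vnmo)^2 = 0.046983
t0^2 = 3.701776
sqrt(3.701776 + 0.046983) = 1.936171
dt = 1.936171 - 1.924 = 0.012171

0.012171


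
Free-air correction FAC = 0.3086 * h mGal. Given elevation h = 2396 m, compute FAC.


FAC = 0.3086 * h
= 0.3086 * 2396
= 739.4056 mGal

739.4056


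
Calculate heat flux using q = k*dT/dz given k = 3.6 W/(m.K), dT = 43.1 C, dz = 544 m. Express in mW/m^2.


q = k * dT / dz * 1000
= 3.6 * 43.1 / 544 * 1000
= 0.285221 * 1000
= 285.2206 mW/m^2

285.2206


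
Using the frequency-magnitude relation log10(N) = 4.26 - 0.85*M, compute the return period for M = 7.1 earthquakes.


log10(N) = 4.26 - 0.85*7.1 = -1.775
N = 10^-1.775 = 0.016788
T = 1/N = 1/0.016788 = 59.5662 years

59.5662


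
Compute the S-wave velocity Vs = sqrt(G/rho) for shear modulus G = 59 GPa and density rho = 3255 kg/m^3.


Convert G to Pa: G = 59e9 Pa
Compute G/rho = 59e9 / 3255 = 18125960.0614
Vs = sqrt(18125960.0614) = 4257.46 m/s

4257.46


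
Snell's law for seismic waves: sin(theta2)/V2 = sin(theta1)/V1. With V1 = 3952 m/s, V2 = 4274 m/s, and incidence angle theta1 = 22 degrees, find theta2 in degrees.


sin(theta1) = sin(22 deg) = 0.374607
sin(theta2) = V2/V1 * sin(theta1) = 4274/3952 * 0.374607 = 0.405129
theta2 = arcsin(0.405129) = 23.8992 degrees

23.8992


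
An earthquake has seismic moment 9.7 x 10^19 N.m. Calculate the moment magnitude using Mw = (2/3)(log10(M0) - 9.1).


log10(M0) = log10(9.7 x 10^19) = 19.9868
Mw = 2/3 * (19.9868 - 9.1)
= 2/3 * 10.8868
= 7.26

7.26


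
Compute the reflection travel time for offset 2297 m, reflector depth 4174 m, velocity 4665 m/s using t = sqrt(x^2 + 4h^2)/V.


x^2 + 4h^2 = 2297^2 + 4*4174^2 = 5276209 + 69689104 = 74965313
sqrt(74965313) = 8658.2512
t = 8658.2512 / 4665 = 1.856 s

1.856


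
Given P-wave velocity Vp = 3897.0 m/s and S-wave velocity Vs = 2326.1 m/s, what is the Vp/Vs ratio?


Vp/Vs = 3897.0 / 2326.1
= 1.6753

1.6753


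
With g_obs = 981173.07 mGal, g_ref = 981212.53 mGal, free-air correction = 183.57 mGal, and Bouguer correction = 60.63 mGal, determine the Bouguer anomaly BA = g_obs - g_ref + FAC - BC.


BA = g_obs - g_ref + FAC - BC
= 981173.07 - 981212.53 + 183.57 - 60.63
= 83.48 mGal

83.48


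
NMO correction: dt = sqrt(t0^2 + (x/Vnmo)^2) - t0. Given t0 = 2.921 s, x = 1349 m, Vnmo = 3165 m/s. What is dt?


x/Vnmo = 1349/3165 = 0.426224
(x/Vnmo)^2 = 0.181667
t0^2 = 8.532241
sqrt(8.532241 + 0.181667) = 2.951933
dt = 2.951933 - 2.921 = 0.030933

0.030933


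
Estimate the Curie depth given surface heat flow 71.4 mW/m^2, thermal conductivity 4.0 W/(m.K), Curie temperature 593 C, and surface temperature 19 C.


T_Curie - T_surf = 593 - 19 = 574 C
Convert q to W/m^2: 71.4 mW/m^2 = 0.0714 W/m^2
d = 574 * 4.0 / 0.0714 = 32156.86 m

32156.86


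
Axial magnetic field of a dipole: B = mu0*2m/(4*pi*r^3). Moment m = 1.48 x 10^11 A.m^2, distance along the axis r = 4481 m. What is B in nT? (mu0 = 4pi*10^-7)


m = 1.48 x 10^11 = 148000000000 A.m^2
2m = 296000000000 A.m^2
r^3 = 4481^3 = 89975616641
B = (4pi*10^-7) * 296000000000 / (4*pi * 89975616641) * 1e9
= 371964.570185 / 1130666944966.31 * 1e9
= 328.978 nT

328.978


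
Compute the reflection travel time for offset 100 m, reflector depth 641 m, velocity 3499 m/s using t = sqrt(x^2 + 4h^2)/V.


x^2 + 4h^2 = 100^2 + 4*641^2 = 10000 + 1643524 = 1653524
sqrt(1653524) = 1285.8942
t = 1285.8942 / 3499 = 0.3675 s

0.3675


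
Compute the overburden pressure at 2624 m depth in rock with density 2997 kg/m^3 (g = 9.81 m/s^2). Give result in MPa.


P = rho * g * z / 1e6
= 2997 * 9.81 * 2624 / 1e6
= 77147095.68 / 1e6
= 77.1471 MPa

77.1471


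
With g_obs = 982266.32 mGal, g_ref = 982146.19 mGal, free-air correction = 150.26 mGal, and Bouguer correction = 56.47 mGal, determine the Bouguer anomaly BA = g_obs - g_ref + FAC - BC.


BA = g_obs - g_ref + FAC - BC
= 982266.32 - 982146.19 + 150.26 - 56.47
= 213.92 mGal

213.92


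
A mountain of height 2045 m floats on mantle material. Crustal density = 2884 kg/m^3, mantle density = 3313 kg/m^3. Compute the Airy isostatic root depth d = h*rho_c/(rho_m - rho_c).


rho_m - rho_c = 3313 - 2884 = 429
d = 2045 * 2884 / 429
= 5897780 / 429
= 13747.74 m

13747.74


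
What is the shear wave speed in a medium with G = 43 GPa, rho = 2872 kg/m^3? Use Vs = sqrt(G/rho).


Convert G to Pa: G = 43e9 Pa
Compute G/rho = 43e9 / 2872 = 14972144.8468
Vs = sqrt(14972144.8468) = 3869.39 m/s

3869.39


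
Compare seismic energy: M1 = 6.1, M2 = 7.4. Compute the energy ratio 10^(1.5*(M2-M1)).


M2 - M1 = 7.4 - 6.1 = 1.3
1.5 * 1.3 = 1.95
ratio = 10^1.95 = 89.13

89.13


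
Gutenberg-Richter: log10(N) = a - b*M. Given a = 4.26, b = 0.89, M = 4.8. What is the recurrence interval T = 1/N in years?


log10(N) = 4.26 - 0.89*4.8 = -0.012
N = 10^-0.012 = 0.972747
T = 1/N = 1/0.972747 = 1.028 years

1.028


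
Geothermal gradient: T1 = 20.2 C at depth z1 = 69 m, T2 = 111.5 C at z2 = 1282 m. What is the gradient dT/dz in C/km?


dT = 111.5 - 20.2 = 91.3 C
dz = 1282 - 69 = 1213 m
gradient = dT/dz * 1000 = 91.3/1213 * 1000 = 75.2679 C/km

75.2679


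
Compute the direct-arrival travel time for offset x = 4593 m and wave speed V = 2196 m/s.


t = x / V
= 4593 / 2196
= 2.0915 s

2.0915


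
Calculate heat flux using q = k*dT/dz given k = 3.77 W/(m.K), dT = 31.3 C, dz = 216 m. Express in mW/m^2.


q = k * dT / dz * 1000
= 3.77 * 31.3 / 216 * 1000
= 0.546301 * 1000
= 546.3009 mW/m^2

546.3009


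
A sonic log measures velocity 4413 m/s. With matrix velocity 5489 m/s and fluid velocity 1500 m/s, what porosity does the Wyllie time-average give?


1/V - 1/Vm = 1/4413 - 1/5489 = 4.442e-05
1/Vf - 1/Vm = 1/1500 - 1/5489 = 0.00048448
phi = 4.442e-05 / 0.00048448 = 0.0917

0.0917


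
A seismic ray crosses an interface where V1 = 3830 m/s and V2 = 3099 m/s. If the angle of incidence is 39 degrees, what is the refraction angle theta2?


sin(theta1) = sin(39 deg) = 0.62932
sin(theta2) = V2/V1 * sin(theta1) = 3099/3830 * 0.62932 = 0.509207
theta2 = arcsin(0.509207) = 30.611 degrees

30.611


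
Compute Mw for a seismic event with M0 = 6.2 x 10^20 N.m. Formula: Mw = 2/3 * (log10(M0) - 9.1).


log10(M0) = log10(6.2 x 10^20) = 20.7924
Mw = 2/3 * (20.7924 - 9.1)
= 2/3 * 11.6924
= 7.79

7.79


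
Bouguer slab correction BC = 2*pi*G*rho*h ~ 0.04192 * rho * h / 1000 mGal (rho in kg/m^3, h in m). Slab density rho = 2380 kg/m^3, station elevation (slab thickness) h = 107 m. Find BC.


BC = 0.04192 * rho * h / 1000
= 0.04192 * 2380 * 107 / 1000
= 10.6753 mGal

10.6753


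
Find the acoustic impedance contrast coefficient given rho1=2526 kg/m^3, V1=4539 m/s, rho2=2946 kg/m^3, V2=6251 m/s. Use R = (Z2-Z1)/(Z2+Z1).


Z1 = 2526 * 4539 = 11465514
Z2 = 2946 * 6251 = 18415446
R = (18415446 - 11465514) / (18415446 + 11465514) = 6949932 / 29880960 = 0.2326

0.2326


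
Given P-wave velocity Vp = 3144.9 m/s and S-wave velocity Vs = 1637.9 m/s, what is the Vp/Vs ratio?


Vp/Vs = 3144.9 / 1637.9
= 1.9201

1.9201


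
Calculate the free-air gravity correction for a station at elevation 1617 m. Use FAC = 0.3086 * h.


FAC = 0.3086 * h
= 0.3086 * 1617
= 499.0062 mGal

499.0062


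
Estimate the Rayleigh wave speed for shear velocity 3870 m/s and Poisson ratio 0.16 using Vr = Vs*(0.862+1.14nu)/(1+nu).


Numerator factor = 0.862 + 1.14*0.16 = 1.0444
Denominator = 1 + 0.16 = 1.16
Vr = 3870 * 1.0444 / 1.16 = 3484.33 m/s

3484.33


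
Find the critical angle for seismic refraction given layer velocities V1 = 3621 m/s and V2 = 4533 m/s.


V1/V2 = 3621/4533 = 0.798809
theta_c = arcsin(0.798809) = 53.0165 degrees

53.0165


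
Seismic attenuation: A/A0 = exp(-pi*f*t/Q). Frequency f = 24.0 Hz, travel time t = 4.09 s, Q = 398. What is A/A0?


pi*f*t/Q = pi*24.0*4.09/398 = 0.774821
A/A0 = exp(-0.774821) = 0.460786

0.460786


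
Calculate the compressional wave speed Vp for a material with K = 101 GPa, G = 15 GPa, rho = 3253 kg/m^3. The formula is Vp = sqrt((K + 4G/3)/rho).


First compute the effective modulus:
K + 4G/3 = 101e9 + 4*15e9/3 = 121000000000.0 Pa
Then divide by density:
121000000000.0 / 3253 = 37196434.0609 Pa/(kg/m^3)
Take the square root:
Vp = sqrt(37196434.0609) = 6098.89 m/s

6098.89


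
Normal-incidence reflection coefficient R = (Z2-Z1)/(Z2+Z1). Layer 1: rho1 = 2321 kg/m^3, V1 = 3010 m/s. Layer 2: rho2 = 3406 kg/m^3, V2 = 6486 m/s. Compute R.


Z1 = 2321 * 3010 = 6986210
Z2 = 3406 * 6486 = 22091316
R = (22091316 - 6986210) / (22091316 + 6986210) = 15105106 / 29077526 = 0.5195

0.5195


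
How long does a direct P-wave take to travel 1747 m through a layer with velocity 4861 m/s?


t = x / V
= 1747 / 4861
= 0.3594 s

0.3594


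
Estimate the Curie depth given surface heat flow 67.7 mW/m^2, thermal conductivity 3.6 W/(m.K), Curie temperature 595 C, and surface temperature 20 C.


T_Curie - T_surf = 595 - 20 = 575 C
Convert q to W/m^2: 67.7 mW/m^2 = 0.0677 W/m^2
d = 575 * 3.6 / 0.0677 = 30576.07 m

30576.07


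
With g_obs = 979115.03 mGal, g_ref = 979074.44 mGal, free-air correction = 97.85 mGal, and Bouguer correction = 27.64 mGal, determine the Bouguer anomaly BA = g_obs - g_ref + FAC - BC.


BA = g_obs - g_ref + FAC - BC
= 979115.03 - 979074.44 + 97.85 - 27.64
= 110.8 mGal

110.8


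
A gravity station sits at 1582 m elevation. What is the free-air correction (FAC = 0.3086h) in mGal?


FAC = 0.3086 * h
= 0.3086 * 1582
= 488.2052 mGal

488.2052


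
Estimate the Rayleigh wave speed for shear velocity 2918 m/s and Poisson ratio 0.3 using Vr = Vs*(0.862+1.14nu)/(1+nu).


Numerator factor = 0.862 + 1.14*0.3 = 1.204
Denominator = 1 + 0.3 = 1.3
Vr = 2918 * 1.204 / 1.3 = 2702.52 m/s

2702.52


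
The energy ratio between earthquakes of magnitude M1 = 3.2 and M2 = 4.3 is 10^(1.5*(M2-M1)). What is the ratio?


M2 - M1 = 4.3 - 3.2 = 1.1
1.5 * 1.1 = 1.65
ratio = 10^1.65 = 44.67

44.67


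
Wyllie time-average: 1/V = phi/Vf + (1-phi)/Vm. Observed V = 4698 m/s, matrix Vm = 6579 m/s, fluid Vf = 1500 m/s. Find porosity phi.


1/V - 1/Vm = 1/4698 - 1/6579 = 6.086e-05
1/Vf - 1/Vm = 1/1500 - 1/6579 = 0.00051467
phi = 6.086e-05 / 0.00051467 = 0.1182

0.1182


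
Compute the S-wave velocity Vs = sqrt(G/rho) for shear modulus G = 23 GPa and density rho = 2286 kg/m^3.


Convert G to Pa: G = 23e9 Pa
Compute G/rho = 23e9 / 2286 = 10061242.3447
Vs = sqrt(10061242.3447) = 3171.95 m/s

3171.95


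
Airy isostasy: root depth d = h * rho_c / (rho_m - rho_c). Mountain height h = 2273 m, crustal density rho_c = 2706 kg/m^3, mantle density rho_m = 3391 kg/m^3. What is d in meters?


rho_m - rho_c = 3391 - 2706 = 685
d = 2273 * 2706 / 685
= 6150738 / 685
= 8979.18 m

8979.18


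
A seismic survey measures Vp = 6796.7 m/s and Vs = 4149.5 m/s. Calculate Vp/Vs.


Vp/Vs = 6796.7 / 4149.5
= 1.638

1.638


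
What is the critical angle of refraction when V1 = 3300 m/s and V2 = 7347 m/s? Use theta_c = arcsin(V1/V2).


V1/V2 = 3300/7347 = 0.449163
theta_c = arcsin(0.449163) = 26.69 degrees

26.69


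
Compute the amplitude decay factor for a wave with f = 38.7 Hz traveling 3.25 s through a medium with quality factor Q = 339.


pi*f*t/Q = pi*38.7*3.25/339 = 1.165586
A/A0 = exp(-1.165586) = 0.31174

0.31174


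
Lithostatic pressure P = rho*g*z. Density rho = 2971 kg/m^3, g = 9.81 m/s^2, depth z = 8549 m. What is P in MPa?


P = rho * g * z / 1e6
= 2971 * 9.81 * 8549 / 1e6
= 249164964.99 / 1e6
= 249.165 MPa

249.165


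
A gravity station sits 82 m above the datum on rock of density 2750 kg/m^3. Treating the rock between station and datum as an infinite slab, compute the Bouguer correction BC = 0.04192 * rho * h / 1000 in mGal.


BC = 0.04192 * rho * h / 1000
= 0.04192 * 2750 * 82 / 1000
= 9.453 mGal

9.453


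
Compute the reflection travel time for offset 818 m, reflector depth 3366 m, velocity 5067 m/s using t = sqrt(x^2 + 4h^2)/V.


x^2 + 4h^2 = 818^2 + 4*3366^2 = 669124 + 45319824 = 45988948
sqrt(45988948) = 6781.5152
t = 6781.5152 / 5067 = 1.3384 s

1.3384


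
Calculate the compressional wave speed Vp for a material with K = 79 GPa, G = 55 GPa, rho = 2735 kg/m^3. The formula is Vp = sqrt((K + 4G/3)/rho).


First compute the effective modulus:
K + 4G/3 = 79e9 + 4*55e9/3 = 152333333333.33 Pa
Then divide by density:
152333333333.33 / 2735 = 55697745.2773 Pa/(kg/m^3)
Take the square root:
Vp = sqrt(55697745.2773) = 7463.09 m/s

7463.09


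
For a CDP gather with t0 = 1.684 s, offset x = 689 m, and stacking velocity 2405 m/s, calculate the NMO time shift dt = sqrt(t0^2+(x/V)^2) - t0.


x/Vnmo = 689/2405 = 0.286486
(x/Vnmo)^2 = 0.082075
t0^2 = 2.835856
sqrt(2.835856 + 0.082075) = 1.708195
dt = 1.708195 - 1.684 = 0.024195

0.024195


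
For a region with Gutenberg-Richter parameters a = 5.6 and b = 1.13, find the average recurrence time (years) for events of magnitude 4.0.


log10(N) = 5.6 - 1.13*4.0 = 1.08
N = 10^1.08 = 12.022644
T = 1/N = 1/12.022644 = 0.0832 years

0.0832


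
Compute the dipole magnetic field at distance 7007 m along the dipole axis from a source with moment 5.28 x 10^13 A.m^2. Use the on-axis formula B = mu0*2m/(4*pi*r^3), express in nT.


m = 5.28 x 10^13 = 52800000000000 A.m^2
2m = 105600000000000 A.m^2
r^3 = 7007^3 = 344030029343
B = (4pi*10^-7) * 105600000000000 / (4*pi * 344030029343) * 1e9
= 132700873.687633 / 4323208851193.0 * 1e9
= 30694.9949 nT

30694.9949


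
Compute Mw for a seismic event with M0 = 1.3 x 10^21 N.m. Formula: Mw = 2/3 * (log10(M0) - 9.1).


log10(M0) = log10(1.3 x 10^21) = 21.1139
Mw = 2/3 * (21.1139 - 9.1)
= 2/3 * 12.0139
= 8.01

8.01


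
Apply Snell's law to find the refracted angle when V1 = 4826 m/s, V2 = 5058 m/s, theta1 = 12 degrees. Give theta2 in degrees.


sin(theta1) = sin(12 deg) = 0.207912
sin(theta2) = V2/V1 * sin(theta1) = 5058/4826 * 0.207912 = 0.217907
theta2 = arcsin(0.217907) = 12.5861 degrees

12.5861


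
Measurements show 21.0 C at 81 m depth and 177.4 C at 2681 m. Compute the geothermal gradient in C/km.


dT = 177.4 - 21.0 = 156.4 C
dz = 2681 - 81 = 2600 m
gradient = dT/dz * 1000 = 156.4/2600 * 1000 = 60.1538 C/km

60.1538


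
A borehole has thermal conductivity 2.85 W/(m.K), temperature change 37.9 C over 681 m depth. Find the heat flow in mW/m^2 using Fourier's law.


q = k * dT / dz * 1000
= 2.85 * 37.9 / 681 * 1000
= 0.158612 * 1000
= 158.6123 mW/m^2

158.6123


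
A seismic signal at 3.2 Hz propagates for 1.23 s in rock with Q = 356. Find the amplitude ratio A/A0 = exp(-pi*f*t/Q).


pi*f*t/Q = pi*3.2*1.23/356 = 0.034734
A/A0 = exp(-0.034734) = 0.965862

0.965862


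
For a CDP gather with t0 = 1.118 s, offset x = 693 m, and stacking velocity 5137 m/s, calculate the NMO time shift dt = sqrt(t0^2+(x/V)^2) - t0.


x/Vnmo = 693/5137 = 0.134904
(x/Vnmo)^2 = 0.018199
t0^2 = 1.249924
sqrt(1.249924 + 0.018199) = 1.12611
dt = 1.12611 - 1.118 = 0.00811

0.00811


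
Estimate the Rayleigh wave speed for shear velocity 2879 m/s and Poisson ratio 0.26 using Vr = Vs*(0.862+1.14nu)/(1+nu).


Numerator factor = 0.862 + 1.14*0.26 = 1.1584
Denominator = 1 + 0.26 = 1.26
Vr = 2879 * 1.1584 / 1.26 = 2646.85 m/s

2646.85


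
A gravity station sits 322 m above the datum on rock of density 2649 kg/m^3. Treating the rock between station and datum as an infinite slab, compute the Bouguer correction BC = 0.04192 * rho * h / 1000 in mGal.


BC = 0.04192 * rho * h / 1000
= 0.04192 * 2649 * 322 / 1000
= 35.7568 mGal

35.7568


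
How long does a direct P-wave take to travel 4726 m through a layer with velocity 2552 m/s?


t = x / V
= 4726 / 2552
= 1.8519 s

1.8519


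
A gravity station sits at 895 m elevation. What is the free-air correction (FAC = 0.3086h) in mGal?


FAC = 0.3086 * h
= 0.3086 * 895
= 276.197 mGal

276.197


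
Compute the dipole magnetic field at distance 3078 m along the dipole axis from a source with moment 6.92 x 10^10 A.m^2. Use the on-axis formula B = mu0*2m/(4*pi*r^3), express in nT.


m = 6.92 x 10^10 = 69200000000 A.m^2
2m = 138400000000 A.m^2
r^3 = 3078^3 = 29161230552
B = (4pi*10^-7) * 138400000000 / (4*pi * 29161230552) * 1e9
= 173918.569303 / 366450830687.21 * 1e9
= 474.6027 nT

474.6027


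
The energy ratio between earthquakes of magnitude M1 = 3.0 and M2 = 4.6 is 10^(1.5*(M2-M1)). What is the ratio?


M2 - M1 = 4.6 - 3.0 = 1.6
1.5 * 1.6 = 2.4
ratio = 10^2.4 = 251.19

251.19


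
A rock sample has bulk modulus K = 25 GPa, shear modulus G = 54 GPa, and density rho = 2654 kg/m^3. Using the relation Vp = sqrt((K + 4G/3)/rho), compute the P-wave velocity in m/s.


First compute the effective modulus:
K + 4G/3 = 25e9 + 4*54e9/3 = 97000000000.0 Pa
Then divide by density:
97000000000.0 / 2654 = 36548605.8779 Pa/(kg/m^3)
Take the square root:
Vp = sqrt(36548605.8779) = 6045.54 m/s

6045.54
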